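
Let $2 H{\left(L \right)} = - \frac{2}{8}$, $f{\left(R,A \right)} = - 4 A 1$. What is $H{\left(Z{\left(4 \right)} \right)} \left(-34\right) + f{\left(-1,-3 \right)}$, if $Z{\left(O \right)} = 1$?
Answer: $\frac{65}{4} \approx 16.25$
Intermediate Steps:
$f{\left(R,A \right)} = - 4 A$
$H{\left(L \right)} = - \frac{1}{8}$ ($H{\left(L \right)} = \frac{\left(-2\right) \frac{1}{8}}{2} = \frac{1}{2} \left(- \frac{1}{4}\right) = - \frac{1}{8}$)
$H{\left(Z{\left(4 \right)} \right)} \left(-34\right) + f{\left(-1,-3 \right)} = \left(- \frac{1}{8}\right) \left(-34\right) - -12 = \frac{17}{4} + 12 = \frac{65}{4}$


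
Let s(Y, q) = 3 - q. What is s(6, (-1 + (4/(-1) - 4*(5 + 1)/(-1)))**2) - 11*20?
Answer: -578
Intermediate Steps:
s(6, (-1 + (4/(-1) - 4*(5 + 1)/(-1)))**2) - 11*20 = (3 - (-1 + (4/(-1) - 4*(5 + 1)/(-1)))**2) - 11*20 = (3 - (-1 + (4*(-1) - 4*6*(-1)))**2) - 220 = (3 - (-1 + (-4 - 24*(-1)))**2) - 220 = (3 - (-1 + (-4 + 24))**2) - 220 = (3 - (-1 + 20)**2) - 220 = (3 - 1*19**2) - 220 = (3 - 1*361) - 220 = (3 - 361) - 220 = -358 - 220 = -578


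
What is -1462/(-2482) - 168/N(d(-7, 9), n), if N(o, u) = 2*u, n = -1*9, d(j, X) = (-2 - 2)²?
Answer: 2173/219 ≈ 9.9224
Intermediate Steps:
d(j, X) = 16 (d(j, X) = (-4)² = 16)
n = -9
-1462/(-2482) - 168/N(d(-7, 9), n) = -1462/(-2482) - 168/(2*(-9)) = -1462*(-1/2482) - 168/(-18) = 43/73 - 168*(-1/18) = 43/73 + 28/3 = 2173/219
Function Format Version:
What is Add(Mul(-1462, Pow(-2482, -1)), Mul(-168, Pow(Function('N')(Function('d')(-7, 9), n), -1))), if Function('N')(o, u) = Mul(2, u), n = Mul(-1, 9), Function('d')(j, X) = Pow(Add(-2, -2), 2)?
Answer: Rational(2173, 219) ≈ 9.9224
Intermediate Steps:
Function('d')(j, X) = 16 (Function('d')(j, X) = Pow(-4, 2) = 16)
n = -9
Add(Mul(-1462, Pow(-2482, -1)), Mul(-168, Pow(Function('N')(Function('d')(-7, 9), n), -1))) = Add(Mul(-1462, Pow(-2482, -1)), Mul(-168, Pow(Mul(2, -9), -1))) = Add(Mul(-1462, Rational(-1, 2482)), Mul(-168, Pow(-18, -1))) = Add(Rational(43, 73), Mul(-168, Rational(-1, 18))) = Add(Rational(43, 73), Rational(28, 3)) = Rational(2173, 219)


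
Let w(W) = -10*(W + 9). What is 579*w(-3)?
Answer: -34740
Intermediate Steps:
w(W) = -90 - 10*W (w(W) = -10*(9 + W) = -90 - 10*W)
579*w(-3) = 579*(-90 - 10*(-3)) = 579*(-90 + 30) = 579*(-60) = -34740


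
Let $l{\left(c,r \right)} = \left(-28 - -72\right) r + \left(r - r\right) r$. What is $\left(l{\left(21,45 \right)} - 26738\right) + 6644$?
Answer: $-18114$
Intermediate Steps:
$l{\left(c,r \right)} = 44 r$ ($l{\left(c,r \right)} = \left(-28 + 72\right) r + 0 r = 44 r + 0 = 44 r$)
$\left(l{\left(21,45 \right)} - 26738\right) + 6644 = \left(44 \cdot 45 - 26738\right) + 6644 = \left(1980 - 26738\right) + 6644 = -24758 + 6644 = -18114$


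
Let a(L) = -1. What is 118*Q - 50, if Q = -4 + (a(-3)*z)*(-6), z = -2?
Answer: -1938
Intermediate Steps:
Q = -16 (Q = -4 - 1*(-2)*(-6) = -4 + 2*(-6) = -4 - 12 = -16)
118*Q - 50 = 118*(-16) - 50 = -1888 - 50 = -1938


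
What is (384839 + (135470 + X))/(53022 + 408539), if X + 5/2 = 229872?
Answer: 1500357/923122 ≈ 1.6253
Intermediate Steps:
X = 459739/2 (X = -5/2 + 229872 = 459739/2 ≈ 2.2987e+5)
(384839 + (135470 + X))/(53022 + 408539) = (384839 + (135470 + 459739/2))/(53022 + 408539) = (384839 + 730679/2)/461561 = (1500357/2)*(1/461561) = 1500357/923122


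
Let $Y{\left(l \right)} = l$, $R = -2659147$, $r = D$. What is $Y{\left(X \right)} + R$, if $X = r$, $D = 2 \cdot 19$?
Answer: $-2659109$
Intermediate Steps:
$D = 38$
$r = 38$
$X = 38$
$Y{\left(X \right)} + R = 38 - 2659147 = -2659109$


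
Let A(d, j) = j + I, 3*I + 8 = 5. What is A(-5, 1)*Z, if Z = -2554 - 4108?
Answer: 0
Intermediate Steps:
I = -1 (I = -8/3 + (⅓)*5 = -8/3 + 5/3 = -1)
A(d, j) = -1 + j (A(d, j) = j - 1 = -1 + j)
Z = -6662
A(-5, 1)*Z = (-1 + 1)*(-6662) = 0*(-6662) = 0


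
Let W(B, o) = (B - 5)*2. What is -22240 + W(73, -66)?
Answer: -22104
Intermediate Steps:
W(B, o) = -10 + 2*B (W(B, o) = (-5 + B)*2 = -10 + 2*B)
-22240 + W(73, -66) = -22240 + (-10 + 2*73) = -22240 + (-10 + 146) = -22240 + 136 = -22104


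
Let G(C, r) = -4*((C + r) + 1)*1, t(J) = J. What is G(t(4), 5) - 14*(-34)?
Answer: 436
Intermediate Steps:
G(C, r) = -4 - 4*C - 4*r (G(C, r) = -4*(1 + C + r)*1 = (-4 - 4*C - 4*r)*1 = -4 - 4*C - 4*r)
G(t(4), 5) - 14*(-34) = (-4 - 4*4 - 4*5) - 14*(-34) = (-4 - 16 - 20) + 476 = -40 + 476 = 436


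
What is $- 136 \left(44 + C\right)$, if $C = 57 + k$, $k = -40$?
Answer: $-8296$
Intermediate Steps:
$C = 17$ ($C = 57 - 40 = 17$)
$- 136 \left(44 + C\right) = - 136 \left(44 + 17\right) = \left(-136\right) 61 = -8296$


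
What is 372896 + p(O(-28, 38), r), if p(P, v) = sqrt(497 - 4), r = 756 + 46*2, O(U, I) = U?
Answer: 372896 + sqrt(493) ≈ 3.7292e+5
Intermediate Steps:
r = 848 (r = 756 + 92 = 848)
p(P, v) = sqrt(493)
372896 + p(O(-28, 38), r) = 372896 + sqrt(493)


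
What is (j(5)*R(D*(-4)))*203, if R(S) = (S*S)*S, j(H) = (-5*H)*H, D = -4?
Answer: -103936000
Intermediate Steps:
j(H) = -5*H²
R(S) = S³ (R(S) = S²*S = S³)
(j(5)*R(D*(-4)))*203 = ((-5*5²)*(-4*(-4))³)*203 = (-5*25*16³)*203 = -125*4096*203 = -512000*203 = -103936000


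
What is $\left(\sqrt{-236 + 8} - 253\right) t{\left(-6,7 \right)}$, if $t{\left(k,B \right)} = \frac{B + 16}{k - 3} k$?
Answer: $- \frac{11638}{3} + \frac{92 i \sqrt{57}}{3} \approx -3879.3 + 231.53 i$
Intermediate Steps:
$t{\left(k,B \right)} = \frac{k \left(16 + B\right)}{-3 + k}$ ($t{\left(k,B \right)} = \frac{16 + B}{-3 + k} k = \frac{k \left(16 + B\right)}{-3 + k}$)
$\left(\sqrt{-236 + 8} - 253\right) t{\left(-6,7 \right)} = \left(\sqrt{-236 + 8} - 253\right) \left(- \frac{6 \left(16 + 7\right)}{-3 - 6}\right) = \left(\sqrt{-228} - 253\right) \left(\left(-6\right) \frac{1}{-9} \cdot 23\right) = \left(2 i \sqrt{57} - 253\right) \left(\left(-6\right) \left(- \frac{1}{9}\right) 23\right) = \left(-253 + 2 i \sqrt{57}\right) \frac{46}{3} = - \frac{11638}{3} + \frac{92 i \sqrt{57}}{3}$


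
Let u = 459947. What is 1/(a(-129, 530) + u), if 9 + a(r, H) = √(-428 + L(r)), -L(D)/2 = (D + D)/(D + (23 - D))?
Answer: 5289287/2432744088870 - I*√13409/1216372044435 ≈ 2.1742e-6 - 9.5199e-11*I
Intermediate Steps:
L(D) = -4*D/23 (L(D) = -2*(D + D)/(D + (23 - D)) = -2*2*D/23 = -4*D/23)
a(r, H) = -9 + √(-428 - 4*r/23)
1/(a(-129, 530) + u) = 1/((-9 + 2*√(-56603 - 23*(-129))/23) + 459947) = 1/((-9 + 2*√(-56603 + 2967)/23) + 459947) = 1/((-9 + 2*√(-53636)/23) + 459947) = 1/((-9 + 2*(2*I*√13409)/23) + 459947) = 1/((-9 + 4*I*√13409/23) + 459947) = 1/(459938 + 4*I*√13409/23)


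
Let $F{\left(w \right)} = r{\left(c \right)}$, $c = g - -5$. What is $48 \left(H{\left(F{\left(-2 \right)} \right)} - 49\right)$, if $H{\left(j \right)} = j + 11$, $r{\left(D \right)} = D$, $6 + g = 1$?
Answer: $-1824$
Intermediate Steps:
$g = -5$ ($g = -6 + 1 = -5$)
$c = 0$ ($c = -5 - -5 = -5 + 5 = 0$)
$F{\left(w \right)} = 0$
$H{\left(j \right)} = 11 + j$
$48 \left(H{\left(F{\left(-2 \right)} \right)} - 49\right) = 48 \left(\left(11 + 0\right) - 49\right) = 48 \left(11 - 49\right) = 48 \left(-38\right) = -1824$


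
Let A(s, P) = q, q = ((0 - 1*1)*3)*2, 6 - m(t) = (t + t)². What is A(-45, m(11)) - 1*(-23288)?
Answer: 23282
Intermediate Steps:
m(t) = 6 - 4*t² (m(t) = 6 - (t + t)² = 6 - (2*t)² = 6 - 4*t²)
q = -6 (q = ((0 - 1)*3)*2 = -1*3*2 = -3*2 = -6)
A(s, P) = -6
A(-45, m(11)) - 1*(-23288) = -6 - 1*(-23288) = -6 + 23288 = 23282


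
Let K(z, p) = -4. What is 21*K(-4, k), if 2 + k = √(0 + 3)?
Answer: -84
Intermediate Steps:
k = -2 + √3 (k = -2 + √(0 + 3) = -2 + √3 ≈ -0.26795)
21*K(-4, k) = 21*(-4) = -84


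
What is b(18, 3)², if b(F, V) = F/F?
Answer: 1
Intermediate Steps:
b(F, V) = 1
b(18, 3)² = 1² = 1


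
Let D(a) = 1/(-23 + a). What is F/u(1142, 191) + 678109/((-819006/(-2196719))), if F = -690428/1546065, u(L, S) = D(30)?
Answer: 767679179931642713/422078837130 ≈ 1.8188e+6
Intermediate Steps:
u(L, S) = ⅐ (u(L, S) = 1/(-23 + 30) = 1/7 = ⅐)
F = -690428/1546065 ≈ -0.44657
F/u(1142, 191) + 678109/((-819006/(-2196719))) = -690428/(1546065*⅐) + 678109/((-819006/(-2196719))) = -690428/1546065*7 + 678109/((-819006*(-1/2196719))) = -4832996/1546065 + 678109/(819006/2196719) = -4832996/1546065 + 678109*(2196719/819006) = -4832996/1546065 + 1489614924371/819006 = 767679179931642713/422078837130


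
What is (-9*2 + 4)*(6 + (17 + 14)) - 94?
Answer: -612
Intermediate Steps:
(-9*2 + 4)*(6 + (17 + 14)) - 94 = (-3*6 + 4)*(6 + 31) - 94 = (-18 + 4)*37 - 94 = -14*37 - 94 = -518 - 94 = -612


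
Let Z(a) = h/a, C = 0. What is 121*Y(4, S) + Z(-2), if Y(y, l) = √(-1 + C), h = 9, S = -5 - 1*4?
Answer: -9/2 + 121*I ≈ -4.5 + 121.0*I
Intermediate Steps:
S = -9 (S = -5 - 4 = -9)
Z(a) = 9/a
Y(y, l) = I (Y(y, l) = √(-1 + 0) = √(-1) = I)
121*Y(4, S) + Z(-2) = 121*I + 9/(-2) = 121*I + 9*(-½) = 121*I - 9/2 = -9/2 + 121*I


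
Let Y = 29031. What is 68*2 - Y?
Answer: -28895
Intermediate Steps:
68*2 - Y = 68*2 - 1*29031 = 136 - 29031 = -28895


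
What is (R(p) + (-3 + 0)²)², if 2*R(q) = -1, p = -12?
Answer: 289/4 ≈ 72.250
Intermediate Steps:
R(q) = -½ (R(q) = (½)*(-1) = -½)
(R(p) + (-3 + 0)²)² = (-½ + (-3 + 0)²)² = (-½ + (-3)²)² = (-½ + 9)² = (17/2)² = 289/4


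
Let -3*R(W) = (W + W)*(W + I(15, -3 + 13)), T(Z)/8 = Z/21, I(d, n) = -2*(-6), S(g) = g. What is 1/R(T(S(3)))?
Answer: -147/1472 ≈ -0.099864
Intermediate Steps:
I(d, n) = 12
T(Z) = 8*Z/21 (T(Z) = 8*(Z/21) = 8*Z/21)
R(W) = -2*W*(12 + W)/3 (R(W) = -(W + W)*(W + 12)/3 = -2*W*(12 + W)/3)
1/R(T(S(3))) = 1/(-2*(8/21)*3*(12 + (8/21)*3)/3) = 1/(-⅔*8/7*(12 + 8/7)) = 1/(-⅔*8/7*92/7) = 1/(-1472/147) = -147/1472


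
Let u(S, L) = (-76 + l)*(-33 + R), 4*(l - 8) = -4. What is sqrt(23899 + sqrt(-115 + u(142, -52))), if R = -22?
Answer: sqrt(23899 + 4*sqrt(230)) ≈ 154.79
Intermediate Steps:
l = 7 (l = 8 + (1/4)*(-4) = 8 - 1 = 7)
u(S, L) = 3795 (u(S, L) = (-76 + 7)*(-33 - 22) = -69*(-55) = 3795)
sqrt(23899 + sqrt(-115 + u(142, -52))) = sqrt(23899 + sqrt(-115 + 3795)) = sqrt(23899 + sqrt(3680)) = sqrt(23899 + 4*sqrt(230))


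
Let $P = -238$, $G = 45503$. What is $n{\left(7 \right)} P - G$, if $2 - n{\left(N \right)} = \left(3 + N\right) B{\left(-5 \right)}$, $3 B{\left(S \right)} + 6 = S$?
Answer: $- \frac{164117}{3} \approx -54706.0$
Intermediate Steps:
$B{\left(S \right)} = -2 + \frac{S}{3}$
$n{\left(N \right)} = 13 + \frac{11 N}{3}$ ($n{\left(N \right)} = 2 - \left(3 + N\right) \left(-2 + \frac{1}{3} \left(-5\right)\right) = 2 - \left(3 + N\right) \left(-2 - \frac{5}{3}\right) = 2 - \left(3 + N\right) \left(- \frac{11}{3}\right) = 2 - \left(-11 - \frac{11 N}{3}\right) = 2 + \left(11 + \frac{11 N}{3}\right) = 13 + \frac{11 N}{3}$)
$n{\left(7 \right)} P - G = \left(13 + \frac{11}{3} \cdot 7\right) \left(-238\right) - 45503 = \left(13 + \frac{77}{3}\right) \left(-238\right) - 45503 = \frac{116}{3} \left(-238\right) - 45503 = - \frac{27608}{3} - 45503 = - \frac{164117}{3}$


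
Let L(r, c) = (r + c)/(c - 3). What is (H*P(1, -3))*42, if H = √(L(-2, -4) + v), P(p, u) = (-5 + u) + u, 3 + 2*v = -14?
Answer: -33*I*√1498 ≈ -1277.2*I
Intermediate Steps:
v = -17/2 (v = -3/2 + (½)*(-14) = -3/2 - 7 = -17/2 ≈ -8.5000)
L(r, c) = (c + r)/(-3 + c)
P(p, u) = -5 + 2*u
H = I*√1498/14 (H = √((-4 - 2)/(-3 - 4) - 17/2) = √(-6/(-7) - 17/2) = √(-⅐*(-6) - 17/2) = √(6/7 - 17/2) = √(-107/14) = I*√1498/14 ≈ 2.7646*I)
(H*P(1, -3))*42 = ((I*√1498/14)*(-5 + 2*(-3)))*42 = ((I*√1498/14)*(-5 - 6))*42 = ((I*√1498/14)*(-11))*42 = -11*I*√1498/14*42 = -33*I*√1498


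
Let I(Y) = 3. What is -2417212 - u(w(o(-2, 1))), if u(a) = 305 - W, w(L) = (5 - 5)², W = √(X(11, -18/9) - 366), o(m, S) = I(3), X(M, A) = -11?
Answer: -2417517 + I*√377 ≈ -2.4175e+6 + 19.416*I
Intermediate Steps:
o(m, S) = 3
W = I*√377 (W = √(-11 - 366) = √(-377) = I*√377 ≈ 19.417*I)
w(L) = 0 (w(L) = 0² = 0)
u(a) = 305 - I*√377
-2417212 - u(w(o(-2, 1))) = -2417212 - (305 - I*√377) = -2417212 + (-305 + I*√377) = -2417517 + I*√377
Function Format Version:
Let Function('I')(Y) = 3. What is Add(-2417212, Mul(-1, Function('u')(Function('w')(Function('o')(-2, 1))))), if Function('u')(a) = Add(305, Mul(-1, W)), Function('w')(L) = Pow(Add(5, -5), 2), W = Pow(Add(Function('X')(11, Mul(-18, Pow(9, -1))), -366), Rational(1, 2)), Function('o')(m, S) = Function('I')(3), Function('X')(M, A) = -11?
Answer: Add(-2417517, Mul(I, Pow(377, Rational(1, 2)))) ≈ Add(-2.4175e+6, Mul(19.416, I))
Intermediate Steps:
Function('o')(m, S) = 3
W = Mul(I, Pow(377, Rational(1, 2))) (W = Pow(Add(-11, -366), Rational(1, 2)) = Pow(-377, Rational(1, 2)) = Mul(I, Pow(377, Rational(1, 2))) ≈ Mul(19.417, I))
Function('w')(L) = 0 (Function('w')(L) = Pow(0, 2) = 0)
Function('u')(a) = Add(305, Mul(-1, I, Pow(377, Rational(1, 2)))) (Function('u')(a) = Add(305, Mul(-1, Mul(I, Pow(377, Rational(1, 2))))) = Add(305, Mul(-1, I, Pow(377, Rational(1, 2)))))
Add(-2417212, Mul(-1, Function('u')(Function('w')(Function('o')(-2, 1))))) = Add(-2417212, Mul(-1, Add(305, Mul(-1, I, Pow(377, Rational(1, 2)))))) = Add(-2417212, Add(-305, Mul(I, Pow(377, Rational(1, 2))))) = Add(-2417517, Mul(I, Pow(377, Rational(1, 2))))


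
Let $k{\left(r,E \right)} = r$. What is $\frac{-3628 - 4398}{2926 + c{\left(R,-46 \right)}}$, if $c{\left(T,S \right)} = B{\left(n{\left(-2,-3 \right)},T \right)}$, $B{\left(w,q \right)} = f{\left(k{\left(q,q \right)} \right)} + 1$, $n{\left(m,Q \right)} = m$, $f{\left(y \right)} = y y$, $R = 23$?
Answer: $- \frac{4013}{1728} \approx -2.3223$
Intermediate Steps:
$f{\left(y \right)} = y^{2}$
$B{\left(w,q \right)} = 1 + q^{2}$ ($B{\left(w,q \right)} = q^{2} + 1 = 1 + q^{2}$)
$c{\left(T,S \right)} = 1 + T^{2}$
$\frac{-3628 - 4398}{2926 + c{\left(R,-46 \right)}} = \frac{-3628 - 4398}{2926 + \left(1 + 23^{2}\right)} = - \frac{8026}{2926 + \left(1 + 529\right)} = - \frac{8026}{2926 + 530} = - \frac{8026}{3456} = \left(-8026\right) \frac{1}{3456} = - \frac{4013}{1728}$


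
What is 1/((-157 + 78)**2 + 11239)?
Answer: 1/17480 ≈ 5.7208e-5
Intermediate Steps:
1/((-157 + 78)**2 + 11239) = 1/((-79)**2 + 11239) = 1/(6241 + 11239) = 1/17480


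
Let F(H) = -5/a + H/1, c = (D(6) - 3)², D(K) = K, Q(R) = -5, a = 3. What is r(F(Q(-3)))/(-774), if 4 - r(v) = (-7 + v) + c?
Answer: -13/1161 ≈ -0.011197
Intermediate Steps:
c = 9 (c = (6 - 3)² = 3² = 9)
F(H) = -5/3 + H (F(H) = -5/3 + H/1 = -5*⅓ + H*1 = -5/3 + H)
r(v) = 2 - v (r(v) = 4 - ((-7 + v) + 9) = 4 - (2 + v) = 4 + (-2 - v) = 2 - v)
r(F(Q(-3)))/(-774) = (2 - (-5/3 - 5))/(-774) = (2 - 1*(-20/3))*(-1/774) = (2 + 20/3)*(-1/774) = (26/3)*(-1/774) = -13/1161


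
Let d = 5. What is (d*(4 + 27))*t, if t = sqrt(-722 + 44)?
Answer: 155*I*sqrt(678) ≈ 4036.0*I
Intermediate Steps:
t = I*sqrt(678) (t = sqrt(-678) = I*sqrt(678) ≈ 26.038*I)
(d*(4 + 27))*t = (5*(4 + 27))*(I*sqrt(678)) = (5*31)*(I*sqrt(678)) = 155*(I*sqrt(678)) = 155*I*sqrt(678)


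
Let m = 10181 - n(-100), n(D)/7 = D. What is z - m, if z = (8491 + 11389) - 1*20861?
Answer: -11862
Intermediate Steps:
n(D) = 7*D
m = 10881 (m = 10181 - 7*(-100) = 10181 - 1*(-700) = 10181 + 700 = 10881)
z = -981 (z = 19880 - 20861 = -981)
z - m = -981 - 1*10881 = -981 - 10881 = -11862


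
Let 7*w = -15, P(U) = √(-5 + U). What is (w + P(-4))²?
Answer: -216/49 - 90*I/7 ≈ -4.4082 - 12.857*I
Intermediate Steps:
w = -15/7 (w = (⅐)*(-15) = -15/7 ≈ -2.1429)
(w + P(-4))² = (-15/7 + √(-5 - 4))² = (-15/7 + √(-9))² = (-15/7 + 3*I)²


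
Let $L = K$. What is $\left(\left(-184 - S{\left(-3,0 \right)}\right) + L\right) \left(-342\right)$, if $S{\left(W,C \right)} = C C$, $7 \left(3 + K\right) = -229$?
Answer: $\frac{525996}{7} \approx 75142.0$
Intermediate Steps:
$K = - \frac{250}{7}$ ($K = -3 + \frac{1}{7} \left(-229\right) = -3 - \frac{229}{7} = - \frac{250}{7} \approx -35.714$)
$L = - \frac{250}{7} \approx -35.714$
$S{\left(W,C \right)} = C^{2}$
$\left(\left(-184 - S{\left(-3,0 \right)}\right) + L\right) \left(-342\right) = \left(\left(-184 - 0^{2}\right) - \frac{250}{7}\right) \left(-342\right) = \left(\left(-184 - 0\right) - \frac{250}{7}\right) \left(-342\right) = \left(\left(-184 + 0\right) - \frac{250}{7}\right) \left(-342\right) = \left(-184 - \frac{250}{7}\right) \left(-342\right) = \left(- \frac{1538}{7}\right) \left(-342\right) = \frac{525996}{7}$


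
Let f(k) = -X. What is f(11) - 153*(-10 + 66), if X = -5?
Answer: -8563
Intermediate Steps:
f(k) = 5 (f(k) = -1*(-5) = 5)
f(11) - 153*(-10 + 66) = 5 - 153*(-10 + 66) = 5 - 153*56 = 5 - 8568 = -8563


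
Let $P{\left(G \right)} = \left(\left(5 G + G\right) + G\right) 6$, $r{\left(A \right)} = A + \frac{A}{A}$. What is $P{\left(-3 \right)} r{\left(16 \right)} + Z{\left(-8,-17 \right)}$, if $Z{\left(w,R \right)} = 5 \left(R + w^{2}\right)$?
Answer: $-1907$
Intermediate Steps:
$r{\left(A \right)} = 1 + A$ ($r{\left(A \right)} = A + 1 = 1 + A$)
$P{\left(G \right)} = 42 G$ ($P{\left(G \right)} = \left(6 G + G\right) 6 = 7 G 6 = 42 G$)
$Z{\left(w,R \right)} = 5 R + 5 w^{2}$
$P{\left(-3 \right)} r{\left(16 \right)} + Z{\left(-8,-17 \right)} = 42 \left(-3\right) \left(1 + 16\right) + \left(5 \left(-17\right) + 5 \left(-8\right)^{2}\right) = \left(-126\right) 17 + \left(-85 + 5 \cdot 64\right) = -2142 + \left(-85 + 320\right) = -2142 + 235 = -1907$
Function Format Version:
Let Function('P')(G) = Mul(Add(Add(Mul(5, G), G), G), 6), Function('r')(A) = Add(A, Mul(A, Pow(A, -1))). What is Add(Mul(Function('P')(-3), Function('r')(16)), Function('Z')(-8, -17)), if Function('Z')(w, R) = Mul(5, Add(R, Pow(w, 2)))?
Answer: -1907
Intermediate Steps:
Function('r')(A) = Add(1, A) (Function('r')(A) = Add(A, 1) = Add(1, A))
Function('P')(G) = Mul(42, G) (Function('P')(G) = Mul(Add(Mul(6, G), G), 6) = Mul(Mul(7, G), 6) = Mul(42, G))
Function('Z')(w, R) = Add(Mul(5, R), Mul(5, Pow(w, 2)))
Add(Mul(Function('P')(-3), Function('r')(16)), Function('Z')(-8, -17)) = Add(Mul(Mul(42, -3), Add(1, 16)), Add(Mul(5, -17), Mul(5, Pow(-8, 2)))) = Add(Mul(-126, 17), Add(-85, Mul(5, 64))) = Add(-2142, Add(-85, 320)) = Add(-2142, 235) = -1907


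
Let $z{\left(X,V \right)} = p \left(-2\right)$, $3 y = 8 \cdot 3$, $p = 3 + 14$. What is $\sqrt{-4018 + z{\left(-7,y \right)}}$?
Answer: $2 i \sqrt{1013} \approx 63.655 i$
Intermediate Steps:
$p = 17$
$y = 8$ ($y = \frac{8 \cdot 3}{3} = \frac{1}{3} \cdot 24 = 8$)
$z{\left(X,V \right)} = -34$ ($z{\left(X,V \right)} = 17 \left(-2\right) = -34$)
$\sqrt{-4018 + z{\left(-7,y \right)}} = \sqrt{-4018 - 34} = \sqrt{-4052} = 2 i \sqrt{1013}$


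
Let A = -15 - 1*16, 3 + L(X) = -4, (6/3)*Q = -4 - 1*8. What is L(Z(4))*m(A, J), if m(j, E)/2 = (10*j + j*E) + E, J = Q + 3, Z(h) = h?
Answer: 3080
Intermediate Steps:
Q = -6 (Q = (-4 - 1*8)/2 = (-4 - 8)/2 = (½)*(-12) = -6)
L(X) = -7 (L(X) = -3 - 4 = -7)
J = -3 (J = -6 + 3 = -3)
A = -31 (A = -15 - 16 = -31)
m(j, E) = 2*E + 20*j + 2*E*j (m(j, E) = 2*((10*j + j*E) + E) = 2*((10*j + E*j) + E) = 2*(E + 10*j + E*j) = 2*E + 20*j + 2*E*j)
L(Z(4))*m(A, J) = -7*(2*(-3) + 20*(-31) + 2*(-3)*(-31)) = -7*(-6 - 620 + 186) = -7*(-440) = 3080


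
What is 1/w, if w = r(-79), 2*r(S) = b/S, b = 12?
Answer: -79/6 ≈ -13.167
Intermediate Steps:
r(S) = 6/S (r(S) = (12/S)/2 = 6/S)
w = -6/79 (w = 6/(-79) = 6*(-1/79) = -6/79 ≈ -0.075949)
1/w = 1/(-6/79) = -79/6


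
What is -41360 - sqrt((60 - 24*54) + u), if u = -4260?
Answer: -41360 - 2*I*sqrt(1374) ≈ -41360.0 - 74.135*I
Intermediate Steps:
-41360 - sqrt((60 - 24*54) + u) = -41360 - sqrt((60 - 24*54) - 4260) = -41360 - sqrt((60 - 1296) - 4260) = -41360 - sqrt(-1236 - 4260) = -41360 - sqrt(-5496) = -41360 - 2*I*sqrt(1374)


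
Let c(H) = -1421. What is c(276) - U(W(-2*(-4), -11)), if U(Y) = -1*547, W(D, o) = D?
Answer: -874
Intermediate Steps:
U(Y) = -547
c(276) - U(W(-2*(-4), -11)) = -1421 - 1*(-547) = -1421 + 547 = -874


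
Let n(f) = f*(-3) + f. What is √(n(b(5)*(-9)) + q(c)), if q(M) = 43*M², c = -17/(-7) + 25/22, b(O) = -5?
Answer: 3*√1202867/154 ≈ 21.365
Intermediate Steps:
c = 549/154 (c = -17*(-⅐) + 25*(1/22) = 17/7 + 25/22 = 549/154 ≈ 3.5649)
n(f) = -2*f (n(f) = -3*f + f = -2*f)
√(n(b(5)*(-9)) + q(c)) = √(-(-10)*(-9) + 43*(549/154)²) = √(-2*45 + 43*(301401/23716)) = √(-90 + 12960243/23716) = √(10825803/23716) = 3*√1202867/154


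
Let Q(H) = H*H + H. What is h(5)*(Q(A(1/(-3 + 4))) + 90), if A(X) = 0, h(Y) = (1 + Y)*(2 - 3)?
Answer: -540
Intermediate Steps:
h(Y) = -1 - Y (h(Y) = (1 + Y)*(-1) = -1 - Y)
Q(H) = H + H**2 (Q(H) = H**2 + H = H + H**2)
h(5)*(Q(A(1/(-3 + 4))) + 90) = (-1 - 1*5)*(0*(1 + 0) + 90) = (-1 - 5)*(0*1 + 90) = -6*(0 + 90) = -6*90 = -540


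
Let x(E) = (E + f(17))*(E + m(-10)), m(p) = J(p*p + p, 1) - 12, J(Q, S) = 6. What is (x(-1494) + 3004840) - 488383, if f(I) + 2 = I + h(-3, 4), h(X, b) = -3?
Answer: 4739457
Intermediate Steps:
f(I) = -5 + I (f(I) = -2 + (I - 3) = -2 + (-3 + I) = -5 + I)
m(p) = -6 (m(p) = 6 - 12 = -6)
x(E) = (-6 + E)*(12 + E) (x(E) = (E + (-5 + 17))*(E - 6) = (E + 12)*(-6 + E) = (12 + E)*(-6 + E) = (-6 + E)*(12 + E))
(x(-1494) + 3004840) - 488383 = ((-72 + (-1494)² + 6*(-1494)) + 3004840) - 488383 = ((-72 + 2232036 - 8964) + 3004840) - 488383 = (2223000 + 3004840) - 488383 = 5227840 - 488383 = 4739457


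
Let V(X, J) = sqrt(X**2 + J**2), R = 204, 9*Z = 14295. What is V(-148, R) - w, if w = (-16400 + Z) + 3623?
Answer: 33566/3 + 4*sqrt(3970) ≈ 11441.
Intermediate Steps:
Z = 4765/3 (Z = (1/9)*14295 = 4765/3 ≈ 1588.3)
V(X, J) = sqrt(J**2 + X**2)
w = -33566/3 (w = (-16400 + 4765/3) + 3623 = -44435/3 + 3623 = -33566/3 ≈ -11189.)
V(-148, R) - w = sqrt(204**2 + (-148)**2) - 1*(-33566/3) = sqrt(41616 + 21904) + 33566/3 = sqrt(63520) + 33566/3 = 4*sqrt(3970) + 33566/3 = 33566/3 + 4*sqrt(3970)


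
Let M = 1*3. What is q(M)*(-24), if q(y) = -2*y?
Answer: 144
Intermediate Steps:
M = 3
q(M)*(-24) = -2*3*(-24) = -6*(-24) = 144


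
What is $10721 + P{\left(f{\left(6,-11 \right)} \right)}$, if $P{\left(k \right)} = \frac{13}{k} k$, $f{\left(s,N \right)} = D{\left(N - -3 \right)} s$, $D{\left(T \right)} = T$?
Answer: $10734$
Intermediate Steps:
$f{\left(s,N \right)} = s \left(3 + N\right)$ ($f{\left(s,N \right)} = \left(N - -3\right) s = \left(N + 3\right) s = \left(3 + N\right) s = s \left(3 + N\right)$)
$P{\left(k \right)} = 13$
$10721 + P{\left(f{\left(6,-11 \right)} \right)} = 10721 + 13 = 10734$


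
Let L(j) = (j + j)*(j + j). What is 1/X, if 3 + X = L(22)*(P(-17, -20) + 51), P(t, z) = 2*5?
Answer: 1/118093 ≈ 8.4679e-6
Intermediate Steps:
L(j) = 4*j² (L(j) = (2*j)*(2*j) = 4*j²)
P(t, z) = 10
X = 118093 (X = -3 + (4*22²)*(10 + 51) = -3 + (4*484)*61 = -3 + 1936*61 = -3 + 118096 = 118093)
1/X = 1/118093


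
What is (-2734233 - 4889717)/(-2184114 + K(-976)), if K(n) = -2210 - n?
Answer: 3811975/1092674 ≈ 3.4887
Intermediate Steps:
(-2734233 - 4889717)/(-2184114 + K(-976)) = (-2734233 - 4889717)/(-2184114 + (-2210 - 1*(-976))) = -7623950/(-2184114 + (-2210 + 976)) = -7623950/(-2184114 - 1234) = -7623950/(-2185348) = -7623950*(-1/2185348) = 3811975/1092674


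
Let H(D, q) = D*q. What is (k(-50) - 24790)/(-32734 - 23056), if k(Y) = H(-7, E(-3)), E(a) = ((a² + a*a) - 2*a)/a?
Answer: 12367/27895 ≈ 0.44334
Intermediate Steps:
E(a) = (-2*a + 2*a²)/a (E(a) = ((a² + a²) - 2*a)/a = (2*a² - 2*a)/a = (-2*a + 2*a²)/a)
k(Y) = 56 (k(Y) = -7*(-2 + 2*(-3)) = -7*(-2 - 6) = -7*(-8) = 56)
(k(-50) - 24790)/(-32734 - 23056) = (56 - 24790)/(-32734 - 23056) = -24734/(-55790) = -24734*(-1/55790) = 12367/27895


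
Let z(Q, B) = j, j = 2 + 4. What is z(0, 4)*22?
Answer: 132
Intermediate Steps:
j = 6
z(Q, B) = 6
z(0, 4)*22 = 6*22 = 132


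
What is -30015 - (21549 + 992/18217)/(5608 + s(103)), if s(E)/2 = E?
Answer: -3179390403695/105913638 ≈ -30019.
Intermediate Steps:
s(E) = 2*E
-30015 - (21549 + 992/18217)/(5608 + s(103)) = -30015 - (21549 + 992/18217)/(5608 + 2*103) = -30015 - (21549 + 992*(1/18217))/(5608 + 206) = -30015 - (21549 + 992/18217)/5814 = -30015 - 392559125/(18217*5814) = -30015 - 1*392559125/105913638 = -30015 - 392559125/105913638 = -3179390403695/105913638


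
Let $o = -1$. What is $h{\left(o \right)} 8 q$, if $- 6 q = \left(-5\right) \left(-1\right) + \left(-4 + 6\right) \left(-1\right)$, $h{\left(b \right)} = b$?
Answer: $4$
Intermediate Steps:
$q = - \frac{1}{2}$ ($q = - \frac{\left(-5\right) \left(-1\right) + \left(-4 + 6\right) \left(-1\right)}{6} = - \frac{5 + 2 \left(-1\right)}{6} = - \frac{5 - 2}{6} = \left(- \frac{1}{6}\right) 3 = - \frac{1}{2} \approx -0.5$)
$h{\left(o \right)} 8 q = \left(-1\right) 8 \left(- \frac{1}{2}\right) = \left(-8\right) \left(- \frac{1}{2}\right) = 4$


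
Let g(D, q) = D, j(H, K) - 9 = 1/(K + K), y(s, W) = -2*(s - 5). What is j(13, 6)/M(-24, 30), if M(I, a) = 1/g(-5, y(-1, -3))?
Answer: -545/12 ≈ -45.417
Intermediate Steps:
y(s, W) = 10 - 2*s (y(s, W) = -2*(-5 + s) = 10 - 2*s)
j(H, K) = 9 + 1/(2*K) (j(H, K) = 9 + 1/(K + K) = 9 + 1/(2*K))
M(I, a) = -1/5 (M(I, a) = 1/(-5) = -1/5)
j(13, 6)/M(-24, 30) = (9 + (1/2)/6)/(-1/5) = (9 + (1/2)*(1/6))*(-5) = (9 + 1/12)*(-5) = (109/12)*(-5) = -545/12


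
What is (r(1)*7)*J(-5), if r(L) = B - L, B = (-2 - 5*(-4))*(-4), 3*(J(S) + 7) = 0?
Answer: 3577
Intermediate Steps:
J(S) = -7 (J(S) = -7 + (⅓)*0 = -7 + 0 = -7)
B = -72 (B = (-2 + 20)*(-4) = 18*(-4) = -72)
r(L) = -72 - L
(r(1)*7)*J(-5) = ((-72 - 1*1)*7)*(-7) = ((-72 - 1)*7)*(-7) = -73*7*(-7) = -511*(-7) = 3577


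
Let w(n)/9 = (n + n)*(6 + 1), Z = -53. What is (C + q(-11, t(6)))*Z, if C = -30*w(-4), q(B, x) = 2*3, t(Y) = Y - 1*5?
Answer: -801678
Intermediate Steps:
t(Y) = -5 + Y (t(Y) = Y - 5 = -5 + Y)
q(B, x) = 6
w(n) = 126*n (w(n) = 9*((n + n)*(6 + 1)) = 9*((2*n)*7) = 9*(14*n) = 126*n)
C = 15120 (C = -3780*(-4) = -30*(-504) = 15120)
(C + q(-11, t(6)))*Z = (15120 + 6)*(-53) = 15126*(-53) = -801678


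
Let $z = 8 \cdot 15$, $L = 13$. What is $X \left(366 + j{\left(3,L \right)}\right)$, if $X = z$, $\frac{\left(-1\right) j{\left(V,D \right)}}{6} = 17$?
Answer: $31680$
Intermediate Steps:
$j{\left(V,D \right)} = -102$ ($j{\left(V,D \right)} = \left(-6\right) 17 = -102$)
$z = 120$
$X = 120$
$X \left(366 + j{\left(3,L \right)}\right) = 120 \left(366 - 102\right) = 120 \cdot 264 = 31680$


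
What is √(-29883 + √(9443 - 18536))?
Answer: √(-29883 + I*√9093) ≈ 0.2758 + 172.87*I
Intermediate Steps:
√(-29883 + √(9443 - 18536)) = √(-29883 + √(-9093)) = √(-29883 + I*√9093)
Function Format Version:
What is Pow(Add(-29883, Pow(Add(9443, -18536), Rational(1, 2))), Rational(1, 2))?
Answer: Pow(Add(-29883, Mul(I, Pow(9093, Rational(1, 2)))), Rational(1, 2)) ≈ Add(0.2758, Mul(172.87, I))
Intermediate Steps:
Pow(Add(-29883, Pow(Add(9443, -18536), Rational(1, 2))), Rational(1, 2)) = Pow(Add(-29883, Pow(-9093, Rational(1, 2))), Rational(1, 2)) = Pow(Add(-29883, Mul(I, Pow(9093, Rational(1, 2)))), Rational(1, 2))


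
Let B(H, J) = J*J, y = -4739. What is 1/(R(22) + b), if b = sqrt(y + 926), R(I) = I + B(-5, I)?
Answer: 506/259849 - I*sqrt(3813)/259849 ≈ 0.0019473 - 0.00023764*I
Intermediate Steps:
B(H, J) = J**2
R(I) = I + I**2
b = I*sqrt(3813) (b = sqrt(-4739 + 926) = sqrt(-3813) = I*sqrt(3813) ≈ 61.75*I)
1/(R(22) + b) = 1/(22*(1 + 22) + I*sqrt(3813)) = 1/(22*23 + I*sqrt(3813)) = 1/(506 + I*sqrt(3813))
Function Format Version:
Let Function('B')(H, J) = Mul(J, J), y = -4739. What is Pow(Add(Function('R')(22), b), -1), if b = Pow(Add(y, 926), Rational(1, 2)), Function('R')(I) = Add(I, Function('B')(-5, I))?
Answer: Add(Rational(506, 259849), Mul(Rational(-1, 259849), I, Pow(3813, Rational(1, 2)))) ≈ Add(0.0019473, Mul(-0.00023764, I))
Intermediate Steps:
Function('B')(H, J) = Pow(J, 2)
Function('R')(I) = Add(I, Pow(I, 2))
b = Mul(I, Pow(3813, Rational(1, 2))) (b = Pow(Add(-4739, 926), Rational(1, 2)) = Pow(-3813, Rational(1, 2)) = Mul(I, Pow(3813, Rational(1, 2))) ≈ Mul(61.750, I))
Pow(Add(Function('R')(22), b), -1) = Pow(Add(Mul(22, Add(1, 22)), Mul(I, Pow(3813, Rational(1, 2)))), -1) = Pow(Add(Mul(22, 23), Mul(I, Pow(3813, Rational(1, 2)))), -1) = Pow(Add(506, Mul(I, Pow(3813, Rational(1, 2)))), -1)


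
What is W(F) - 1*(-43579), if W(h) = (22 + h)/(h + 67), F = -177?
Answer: 958769/22 ≈ 43580.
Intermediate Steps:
W(h) = (22 + h)/(67 + h)
W(F) - 1*(-43579) = (22 - 177)/(67 - 177) - 1*(-43579) = -155/(-110) + 43579 = -1/110*(-155) + 43579 = 31/22 + 43579 = 958769/22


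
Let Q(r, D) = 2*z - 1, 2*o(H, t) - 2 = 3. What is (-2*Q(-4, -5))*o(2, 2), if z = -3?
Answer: 35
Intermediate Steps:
o(H, t) = 5/2 (o(H, t) = 1 + (½)*3 = 1 + 3/2 = 5/2)
Q(r, D) = -7 (Q(r, D) = 2*(-3) - 1 = -6 - 1 = -7)
(-2*Q(-4, -5))*o(2, 2) = -2*(-7)*(5/2) = 14*(5/2) = 35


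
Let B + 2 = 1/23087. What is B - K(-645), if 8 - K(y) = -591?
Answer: -13875286/23087 ≈ -601.00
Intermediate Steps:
B = -46173/23087 (B = -2 + 1/23087 = -46173/23087 ≈ -2.0000)
K(y) = 599 (K(y) = 8 - 1*(-591) = 8 + 591 = 599)
B - K(-645) = -46173/23087 - 1*599 = -46173/23087 - 599 = -13875286/23087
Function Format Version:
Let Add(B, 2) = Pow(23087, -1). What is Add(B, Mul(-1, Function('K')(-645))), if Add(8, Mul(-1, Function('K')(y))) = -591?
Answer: Rational(-13875286, 23087) ≈ -601.00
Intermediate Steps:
B = Rational(-46173, 23087) (B = Add(-2, Pow(23087, -1)) = Add(-2, Rational(1, 23087)) = Rational(-46173, 23087) ≈ -2.0000)
Function('K')(y) = 599 (Function('K')(y) = Add(8, Mul(-1, -591)) = Add(8, 591) = 599)
Add(B, Mul(-1, Function('K')(-645))) = Add(Rational(-46173, 23087), Mul(-1, 599)) = Add(Rational(-46173, 23087), -599) = Rational(-13875286, 23087)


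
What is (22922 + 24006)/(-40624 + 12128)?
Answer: -2933/1781 ≈ -1.6468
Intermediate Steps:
(22922 + 24006)/(-40624 + 12128) = 46928/(-28496) = 46928*(-1/28496) = -2933/1781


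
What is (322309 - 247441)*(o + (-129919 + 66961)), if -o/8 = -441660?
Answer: 259816067496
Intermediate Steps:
o = 3533280 (o = -8*(-441660) = 3533280)
(322309 - 247441)*(o + (-129919 + 66961)) = (322309 - 247441)*(3533280 + (-129919 + 66961)) = 74868*(3533280 - 62958) = 74868*3470322 = 259816067496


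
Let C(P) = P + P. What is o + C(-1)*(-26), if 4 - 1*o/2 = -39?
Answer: 138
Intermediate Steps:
o = 86 (o = 8 - 2*(-39) = 8 + 78 = 86)
C(P) = 2*P
o + C(-1)*(-26) = 86 + (2*(-1))*(-26) = 86 - 2*(-26) = 86 + 52 = 138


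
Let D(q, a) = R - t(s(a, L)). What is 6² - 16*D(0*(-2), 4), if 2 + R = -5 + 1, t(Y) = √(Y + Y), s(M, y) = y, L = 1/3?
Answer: 132 + 16*√6/3 ≈ 145.06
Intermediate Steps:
L = ⅓ ≈ 0.33333
t(Y) = √2*√Y (t(Y) = √(2*Y) = √2*√Y)
R = -6 (R = -2 + (-5 + 1) = -2 - 4 = -6)
D(q, a) = -6 - √6/3 (D(q, a) = -6 - √2*√(⅓) = -6 - √2*√3/3 = -6 - √6/3)
6² - 16*D(0*(-2), 4) = 6² - 16*(-6 - √6/3) = 36 + (96 + 16*√6/3) = 132 + 16*√6/3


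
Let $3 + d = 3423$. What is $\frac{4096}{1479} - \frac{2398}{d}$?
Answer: $\frac{1743613}{843030} \approx 2.0683$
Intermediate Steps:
$d = 3420$ ($d = -3 + 3423 = 3420$)
$\frac{4096}{1479} - \frac{2398}{d} = \frac{4096}{1479} - \frac{2398}{3420} = 4096 \cdot \frac{1}{1479} - \frac{1199}{1710} = \frac{4096}{1479} - \frac{1199}{1710} = \frac{1743613}{843030}$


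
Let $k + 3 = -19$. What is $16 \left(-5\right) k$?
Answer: $1760$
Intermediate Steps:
$k = -22$ ($k = -3 - 19 = -22$)
$16 \left(-5\right) k = 16 \left(-5\right) \left(-22\right) = \left(-80\right) \left(-22\right) = 1760$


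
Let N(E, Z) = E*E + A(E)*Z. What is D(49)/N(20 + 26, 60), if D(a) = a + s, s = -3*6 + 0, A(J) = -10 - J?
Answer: -31/1244 ≈ -0.024920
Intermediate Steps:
N(E, Z) = E² + Z*(-10 - E) (N(E, Z) = E*E + (-10 - E)*Z = E² + Z*(-10 - E))
s = -18 (s = -18 + 0 = -18)
D(a) = -18 + a (D(a) = a - 18 = -18 + a)
D(49)/N(20 + 26, 60) = (-18 + 49)/((20 + 26)² - 1*60*(10 + (20 + 26))) = 31/(46² - 1*60*(10 + 46)) = 31/(2116 - 1*60*56) = 31/(2116 - 3360) = 31/(-1244) = 31*(-1/1244) = -31/1244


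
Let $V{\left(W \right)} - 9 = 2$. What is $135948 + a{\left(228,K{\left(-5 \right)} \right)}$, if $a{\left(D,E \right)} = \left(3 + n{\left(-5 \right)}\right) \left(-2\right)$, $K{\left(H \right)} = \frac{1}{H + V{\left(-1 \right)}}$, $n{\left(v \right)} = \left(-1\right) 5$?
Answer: $135952$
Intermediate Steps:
$V{\left(W \right)} = 11$ ($V{\left(W \right)} = 9 + 2 = 11$)
$n{\left(v \right)} = -5$
$K{\left(H \right)} = \frac{1}{11 + H}$ ($K{\left(H \right)} = \frac{1}{H + 11} = \frac{1}{11 + H}$)
$a{\left(D,E \right)} = 4$ ($a{\left(D,E \right)} = \left(3 - 5\right) \left(-2\right) = \left(-2\right) \left(-2\right) = 4$)
$135948 + a{\left(228,K{\left(-5 \right)} \right)} = 135948 + 4 = 135952$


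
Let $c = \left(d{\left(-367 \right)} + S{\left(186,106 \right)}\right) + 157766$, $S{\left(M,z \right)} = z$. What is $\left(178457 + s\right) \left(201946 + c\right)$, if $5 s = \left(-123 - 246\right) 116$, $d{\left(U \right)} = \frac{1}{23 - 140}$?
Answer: $\frac{7152410004421}{117} \approx 6.1132 \cdot 10^{10}$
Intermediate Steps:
$d{\left(U \right)} = - \frac{1}{117}$ ($d{\left(U \right)} = \frac{1}{-117} = - \frac{1}{117}$)
$c = \frac{18471023}{117}$ ($c = \left(- \frac{1}{117} + 106\right) + 157766 = \frac{12401}{117} + 157766 = \frac{18471023}{117} \approx 1.5787 \cdot 10^{5}$)
$s = - \frac{42804}{5}$ ($s = \frac{\left(-123 - 246\right) 116}{5} = \frac{\left(-369\right) 116}{5} = \frac{1}{5} \left(-42804\right) = - \frac{42804}{5} \approx -8560.8$)
$\left(178457 + s\right) \left(201946 + c\right) = \left(178457 - \frac{42804}{5}\right) \left(201946 + \frac{18471023}{117}\right) = \frac{849481}{5} \cdot \frac{42098705}{117} = \frac{7152410004421}{117}$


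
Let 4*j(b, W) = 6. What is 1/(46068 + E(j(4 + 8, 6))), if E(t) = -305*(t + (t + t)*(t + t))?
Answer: 2/85731 ≈ 2.3329e-5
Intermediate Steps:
j(b, W) = 3/2 (j(b, W) = (¼)*6 = 3/2)
E(t) = -1220*t² - 305*t (E(t) = -305*(t + (2*t)*(2*t)) = -305*(t + 4*t²) = -1220*t² - 305*t)
1/(46068 + E(j(4 + 8, 6))) = 1/(46068 - 305*3/2*(1 + 4*(3/2))) = 1/(46068 - 305*3/2*(1 + 6)) = 1/(46068 - 305*3/2*7) = 1/(46068 - 6405/2) = 1/(85731/2) = 2/85731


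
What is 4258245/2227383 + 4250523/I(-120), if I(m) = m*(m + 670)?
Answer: -1020722055701/16334142000 ≈ -62.490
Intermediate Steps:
I(m) = m*(670 + m)
4258245/2227383 + 4250523/I(-120) = 4258245/2227383 + 4250523/((-120*(670 - 120))) = 4258245*(1/2227383) + 4250523/((-120*550)) = 1419415/742461 + 4250523/(-66000) = 1419415/742461 + 4250523*(-1/66000) = 1419415/742461 - 1416841/22000 = -1020722055701/16334142000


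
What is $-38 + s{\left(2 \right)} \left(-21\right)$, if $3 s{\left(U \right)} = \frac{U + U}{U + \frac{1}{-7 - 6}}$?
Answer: $- \frac{1314}{25} \approx -52.56$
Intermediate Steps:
$s{\left(U \right)} = \frac{2 U}{3 \left(- \frac{1}{13} + U\right)}$ ($s{\left(U \right)} = \frac{\left(U + U\right) \frac{1}{U + \frac{1}{-7 - 6}}}{3} = \frac{2 U \frac{1}{U + \frac{1}{-13}}}{3} = \frac{2 U \frac{1}{U - \frac{1}{13}}}{3} = \frac{2 U \frac{1}{- \frac{1}{13} + U}}{3} = \frac{2 U}{3 \left(- \frac{1}{13} + U\right)}$)
$-38 + s{\left(2 \right)} \left(-21\right) = -38 + \frac{26}{3} \cdot 2 \frac{1}{-1 + 13 \cdot 2} \left(-21\right) = -38 + \frac{26}{3} \cdot 2 \frac{1}{-1 + 26} \left(-21\right) = -38 + \frac{26}{3} \cdot 2 \cdot \frac{1}{25} \left(-21\right) = -38 + \frac{52}{75} \left(-21\right) = -38 - \frac{364}{25} = - \frac{1314}{25}$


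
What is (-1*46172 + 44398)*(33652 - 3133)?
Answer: -54140706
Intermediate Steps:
(-1*46172 + 44398)*(33652 - 3133) = (-46172 + 44398)*30519 = -1774*30519 = -54140706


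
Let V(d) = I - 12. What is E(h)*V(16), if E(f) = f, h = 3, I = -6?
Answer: -54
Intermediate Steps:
V(d) = -18 (V(d) = -6 - 12 = -18)
E(h)*V(16) = 3*(-18) = -54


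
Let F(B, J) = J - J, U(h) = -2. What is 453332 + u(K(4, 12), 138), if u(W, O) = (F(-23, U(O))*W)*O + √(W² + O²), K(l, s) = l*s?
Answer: 453332 + 6*√593 ≈ 4.5348e+5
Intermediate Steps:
F(B, J) = 0
u(W, O) = √(O² + W²) (u(W, O) = (0*W)*O + √(W² + O²) = 0*O + √(O² + W²) = 0 + √(O² + W²) = √(O² + W²))
453332 + u(K(4, 12), 138) = 453332 + √(138² + (4*12)²) = 453332 + √(19044 + 48²) = 453332 + √(19044 + 2304) = 453332 + √21348 = 453332 + 6*√593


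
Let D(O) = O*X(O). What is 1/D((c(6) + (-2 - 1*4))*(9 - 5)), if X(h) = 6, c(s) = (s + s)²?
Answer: 1/3312 ≈ 0.00030193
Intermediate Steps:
c(s) = 4*s² (c(s) = (2*s)² = 4*s²)
D(O) = 6*O (D(O) = O*6 = 6*O)
1/D((c(6) + (-2 - 1*4))*(9 - 5)) = 1/(6*((4*6² + (-2 - 1*4))*(9 - 5))) = 1/(6*((4*36 + (-2 - 4))*4)) = 1/(6*((144 - 6)*4)) = 1/(6*(138*4)) = 1/(6*552) = 1/3312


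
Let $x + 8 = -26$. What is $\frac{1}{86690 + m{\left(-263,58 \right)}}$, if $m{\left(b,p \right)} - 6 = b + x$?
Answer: $\frac{1}{86399} \approx 1.1574 \cdot 10^{-5}$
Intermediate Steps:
$x = -34$ ($x = -8 - 26 = -34$)
$m{\left(b,p \right)} = -28 + b$ ($m{\left(b,p \right)} = 6 + \left(b - 34\right) = 6 + \left(-34 + b\right) = -28 + b$)
$\frac{1}{86690 + m{\left(-263,58 \right)}} = \frac{1}{86690 - 291} = \frac{1}{86399}$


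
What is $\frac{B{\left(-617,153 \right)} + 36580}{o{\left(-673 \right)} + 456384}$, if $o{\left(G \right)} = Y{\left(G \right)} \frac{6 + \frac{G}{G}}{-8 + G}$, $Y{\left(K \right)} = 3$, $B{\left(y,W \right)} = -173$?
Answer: $\frac{8264389}{103599161} \approx 0.079773$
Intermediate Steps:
$o{\left(G \right)} = \frac{21}{-8 + G}$ ($o{\left(G \right)} = 3 \frac{6 + \frac{G}{G}}{-8 + G} = 3 \frac{6 + 1}{-8 + G} = 3 \frac{7}{-8 + G} = \frac{21}{-8 + G}$)
$\frac{B{\left(-617,153 \right)} + 36580}{o{\left(-673 \right)} + 456384} = \frac{-173 + 36580}{\frac{21}{-8 - 673} + 456384} = \frac{36407}{\frac{21}{-681} + 456384} = \frac{36407}{21 \left(- \frac{1}{681}\right) + 456384} = \frac{36407}{- \frac{7}{227} + 456384} = \frac{36407}{\frac{103599161}{227}} = 36407 \cdot \frac{227}{103599161} = \frac{8264389}{103599161}$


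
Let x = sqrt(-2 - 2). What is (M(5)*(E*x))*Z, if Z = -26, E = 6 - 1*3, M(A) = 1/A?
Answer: -156*I/5 ≈ -31.2*I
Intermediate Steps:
x = 2*I (x = sqrt(-4) = 2*I ≈ 2.0*I)
E = 3 (E = 6 - 3 = 3)
(M(5)*(E*x))*Z = ((3*(2*I))/5)*(-26) = ((6*I)/5)*(-26) = (6*I/5)*(-26) = -156*I/5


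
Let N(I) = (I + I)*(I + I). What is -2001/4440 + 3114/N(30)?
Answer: 1533/3700 ≈ 0.41432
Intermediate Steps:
N(I) = 4*I**2 (N(I) = (2*I)*(2*I) = 4*I**2)
-2001/4440 + 3114/N(30) = -2001/4440 + 3114/((4*30**2)) = -2001*1/4440 + 3114/((4*900)) = -667/1480 + 3114/3600 = -667/1480 + 3114*(1/3600) = -667/1480 + 173/200 = 1533/3700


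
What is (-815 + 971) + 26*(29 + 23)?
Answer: 1508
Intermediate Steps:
(-815 + 971) + 26*(29 + 23) = 156 + 26*52 = 156 + 1352 = 1508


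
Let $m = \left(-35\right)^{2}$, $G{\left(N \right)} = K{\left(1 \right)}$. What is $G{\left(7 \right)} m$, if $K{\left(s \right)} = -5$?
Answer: $-6125$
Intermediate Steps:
$G{\left(N \right)} = -5$
$m = 1225$
$G{\left(7 \right)} m = \left(-5\right) 1225 = -6125$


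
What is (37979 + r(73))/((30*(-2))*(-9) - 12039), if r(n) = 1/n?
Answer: -924156/279809 ≈ -3.3028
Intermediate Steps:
(37979 + r(73))/((30*(-2))*(-9) - 12039) = (37979 + 1/73)/((30*(-2))*(-9) - 12039) = (37979 + 1/73)/(-60*(-9) - 12039) = 2772468/(73*(540 - 12039)) = (2772468/73)/(-11499) = (2772468/73)*(-1/11499) = -924156/279809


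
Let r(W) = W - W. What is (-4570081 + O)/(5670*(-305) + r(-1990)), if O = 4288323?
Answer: 140879/864675 ≈ 0.16293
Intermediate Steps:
r(W) = 0
(-4570081 + O)/(5670*(-305) + r(-1990)) = (-4570081 + 4288323)/(5670*(-305) + 0) = -281758/(-1729350 + 0) = -281758/(-1729350) = -281758*(-1/1729350) = 140879/864675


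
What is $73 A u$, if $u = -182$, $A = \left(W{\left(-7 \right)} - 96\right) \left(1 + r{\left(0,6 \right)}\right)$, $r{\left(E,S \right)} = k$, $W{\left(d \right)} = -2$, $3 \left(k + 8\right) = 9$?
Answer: $-5208112$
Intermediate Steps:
$k = -5$ ($k = -8 + \frac{1}{3} \cdot 9 = -8 + 3 = -5$)
$r{\left(E,S \right)} = -5$
$A = 392$ ($A = \left(-2 - 96\right) \left(1 - 5\right) = \left(-98\right) \left(-4\right) = 392$)
$73 A u = 73 \cdot 392 \left(-182\right) = 28616 \left(-182\right) = -5208112$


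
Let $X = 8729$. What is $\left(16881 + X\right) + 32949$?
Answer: $58559$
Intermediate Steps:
$\left(16881 + X\right) + 32949 = \left(16881 + 8729\right) + 32949 = 25610 + 32949 = 58559$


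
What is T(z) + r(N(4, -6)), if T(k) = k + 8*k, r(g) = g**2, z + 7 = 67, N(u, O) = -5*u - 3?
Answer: 1069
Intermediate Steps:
N(u, O) = -3 - 5*u
z = 60 (z = -7 + 67 = 60)
T(k) = 9*k
T(z) + r(N(4, -6)) = 9*60 + (-3 - 5*4)**2 = 540 + (-3 - 20)**2 = 540 + (-23)**2 = 540 + 529 = 1069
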